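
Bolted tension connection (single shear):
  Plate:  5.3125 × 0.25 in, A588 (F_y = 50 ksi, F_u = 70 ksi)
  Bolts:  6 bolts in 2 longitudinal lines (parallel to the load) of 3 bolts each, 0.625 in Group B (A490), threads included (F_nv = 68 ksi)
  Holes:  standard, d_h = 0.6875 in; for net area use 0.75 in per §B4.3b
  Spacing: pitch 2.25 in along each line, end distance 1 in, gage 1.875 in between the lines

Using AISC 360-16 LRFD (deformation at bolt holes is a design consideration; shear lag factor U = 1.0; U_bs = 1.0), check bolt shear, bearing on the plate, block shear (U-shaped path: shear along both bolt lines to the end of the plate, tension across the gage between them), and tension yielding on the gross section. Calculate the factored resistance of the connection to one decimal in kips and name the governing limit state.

59.8 kips (gross-section yield governs)

Bolt shear: A_b = π(0.625)²/4 = 0.3068 in². φR_n = 0.75 × 68 × 0.3068 × 6 × 1 = 93.9 kips.
Bearing (0.25 in plate, F_u = 70 ksi): end bolts L_c = 1 − 0.6875/2 = 0.65625, R_n = min(1.2×0.65625×0.25×70, 2.4×0.625×0.25×70) = 13.781 kips/bolt; interior L_c = 2.25 − 0.6875 = 1.5625, R_n = 26.25 kips/bolt. φR_n = 0.75 × (2×13.781 + 4×26.25) = 99.4 kips.
Block shear: shear path 2×[1+2×2.25] = 2×5.5 in, A_gv = 2.75, A_nv = 2×(5.5 − 2.5×0.75)×0.25 = 1.8125 in²; tension across gage: (1.875 − 1×0.75)×0.25 = 0.28125 in². R_n = min(0.6×70×1.8125, 0.6×50×2.75) + 1.0×70×0.28125 = min(76.125, 82.5) + 19.688 = 95.813 kips. φR_n = 0.75 × 95.813 = 71.9 kips.
Tension yield (gross): A_g = 5.3125×0.25 = 1.3281 in². φR_n = 0.90 × 50 × 1.3281 = 59.8 kips.
Governing: min(93.9, 99.4, 71.9, 59.8) = 59.8 kips → gross-section yield.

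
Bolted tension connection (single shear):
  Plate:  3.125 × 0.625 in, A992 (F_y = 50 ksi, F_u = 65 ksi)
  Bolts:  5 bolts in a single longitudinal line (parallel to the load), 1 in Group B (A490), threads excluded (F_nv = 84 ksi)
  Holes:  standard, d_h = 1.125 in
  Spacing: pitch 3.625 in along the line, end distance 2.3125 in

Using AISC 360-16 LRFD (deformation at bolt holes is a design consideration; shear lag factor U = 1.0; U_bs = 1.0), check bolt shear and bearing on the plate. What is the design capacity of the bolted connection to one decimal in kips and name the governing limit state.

Bolt shear: A_b = π(1)²/4 = 0.7854 in². φR_n = 0.75 × 84 × 0.7854 × 5 × 1 = 247.4 kips.
Bearing (0.625 in plate, F_u = 65 ksi): end bolts L_c = 2.3125 − 1.125/2 = 1.75, R_n = min(1.2×1.75×0.625×65, 2.4×1×0.625×65) = 85.313 kips/bolt; interior L_c = 3.625 − 1.125 = 2.5, R_n = 97.5 kips/bolt. φR_n = 0.75 × (1×85.313 + 4×97.5) = 356.5 kips.
Governing: min(247.4, 356.5) = 247.4 kips → bolt shear.

247.4 kips (bolt shear governs)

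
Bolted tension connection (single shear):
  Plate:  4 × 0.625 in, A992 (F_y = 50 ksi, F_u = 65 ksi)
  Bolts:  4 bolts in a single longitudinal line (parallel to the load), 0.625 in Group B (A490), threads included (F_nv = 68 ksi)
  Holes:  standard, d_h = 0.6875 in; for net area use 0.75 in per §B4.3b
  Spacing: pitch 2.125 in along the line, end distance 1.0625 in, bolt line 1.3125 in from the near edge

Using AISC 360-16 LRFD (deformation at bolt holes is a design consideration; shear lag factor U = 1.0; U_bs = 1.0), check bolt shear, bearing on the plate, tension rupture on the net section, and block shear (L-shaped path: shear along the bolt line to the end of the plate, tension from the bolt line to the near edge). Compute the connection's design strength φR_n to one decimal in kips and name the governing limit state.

Bolt shear: A_b = π(0.625)²/4 = 0.3068 in². φR_n = 0.75 × 68 × 0.3068 × 4 × 1 = 62.6 kips.
Bearing (0.625 in plate, F_u = 65 ksi): end bolts L_c = 1.0625 − 0.6875/2 = 0.71875, R_n = min(1.2×0.71875×0.625×65, 2.4×0.625×0.625×65) = 35.039 kips/bolt; interior L_c = 2.125 − 0.6875 = 1.4375, R_n = 60.938 kips/bolt. φR_n = 0.75 × (1×35.039 + 3×60.938) = 163.4 kips.
Tension rupture (net): A_n = (4 − 1×0.75)×0.625 = 2.0313 in² (U = 1.0, A_e = A_n). φR_n = 0.75 × 65 × 2.0313 = 99.0 kips.
Block shear: shear path 1×[1.0625+3×2.125] = 1×7.4375 in, A_gv = 4.6484, A_nv = 1×(7.4375 − 3.5×0.75)×0.625 = 3.0078 in²; tension to near edge: (1.3125 − 0.5×0.75)×0.625 = 0.58594 in². R_n = min(0.6×65×3.0078, 0.6×50×4.6484) + 1.0×65×0.58594 = min(117.3, 139.45) + 38.086 = 155.39 kips. φR_n = 0.75 × 155.39 = 116.5 kips.
Governing: min(62.6, 163.4, 99.0, 116.5) = 62.6 kips → bolt shear.

62.6 kips (bolt shear governs)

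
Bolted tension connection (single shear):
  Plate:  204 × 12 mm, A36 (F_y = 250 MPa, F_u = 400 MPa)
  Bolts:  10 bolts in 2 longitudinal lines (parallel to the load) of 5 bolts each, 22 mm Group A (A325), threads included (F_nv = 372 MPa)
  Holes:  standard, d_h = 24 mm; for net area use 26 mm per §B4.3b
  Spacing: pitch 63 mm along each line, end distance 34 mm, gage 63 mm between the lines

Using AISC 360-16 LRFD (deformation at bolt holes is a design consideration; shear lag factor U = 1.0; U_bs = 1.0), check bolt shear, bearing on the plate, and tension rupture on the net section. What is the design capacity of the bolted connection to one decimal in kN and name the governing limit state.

Bolt shear: A_b = π(22)²/4 = 380.13 mm². φR_n = 0.75 × 372 × 380.13 × 10 × 1 = 1060.6 kN.
Bearing (12 mm plate, F_u = 400 MPa): end bolts L_c = 34 − 24/2 = 22, R_n = min(1.2×22×12×400, 2.4×22×12×400) = 126.72 kN/bolt; interior L_c = 63 − 24 = 39, R_n = 224.64 kN/bolt. φR_n = 0.75 × (2×126.72 + 8×224.64) = 1537.9 kN.
Tension rupture (net): A_n = (204 − 2×26)×12 = 1824 mm² (U = 1.0, A_e = A_n). φR_n = 0.75 × 400 × 1824 = 547.2 kN.
Governing: min(1060.6, 1537.9, 547.2) = 547.2 kN → net-section rupture.

547.2 kN (net-section rupture governs)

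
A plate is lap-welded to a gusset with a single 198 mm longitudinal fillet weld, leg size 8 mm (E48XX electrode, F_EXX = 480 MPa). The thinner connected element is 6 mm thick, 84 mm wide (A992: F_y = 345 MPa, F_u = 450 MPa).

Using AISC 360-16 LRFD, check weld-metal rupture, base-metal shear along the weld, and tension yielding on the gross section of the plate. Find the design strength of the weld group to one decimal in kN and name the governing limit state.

Weld metal: throat = 0.707×8 = 5.656 mm, L = 198 mm. φR_n = 0.75 × 0.6 × 480 × 5.656 × 198 = 241.9 kN.
Base metal shear (6 mm plate): yield φR_n = 1.0×0.6×345×6×198 = 245.9 kN; rupture φR_n = 0.75×0.6×450×6×198 = 240.6 kN; take 240.6 kN (rupture).
Tension yield (gross): A_g = 84×6 = 504 mm². φR_n = 0.90 × 345 × 504 = 156.5 kN.
Governing: min(241.9, 240.6, 156.5) = 156.5 kN → gross-section yield.

156.5 kN (gross-section yield governs)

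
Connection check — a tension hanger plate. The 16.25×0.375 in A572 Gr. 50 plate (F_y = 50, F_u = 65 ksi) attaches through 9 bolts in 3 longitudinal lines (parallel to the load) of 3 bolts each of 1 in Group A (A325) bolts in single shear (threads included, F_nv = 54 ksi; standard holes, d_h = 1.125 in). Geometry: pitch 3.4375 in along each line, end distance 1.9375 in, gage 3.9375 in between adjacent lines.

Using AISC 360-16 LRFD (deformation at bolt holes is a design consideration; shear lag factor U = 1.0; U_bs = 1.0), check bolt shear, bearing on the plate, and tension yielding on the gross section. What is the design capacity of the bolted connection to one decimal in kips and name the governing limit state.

Bolt shear: A_b = π(1)²/4 = 0.7854 in². φR_n = 0.75 × 54 × 0.7854 × 9 × 1 = 286.3 kips.
Bearing (0.375 in plate, F_u = 65 ksi): end bolts L_c = 1.9375 − 1.125/2 = 1.375, R_n = min(1.2×1.375×0.375×65, 2.4×1×0.375×65) = 40.219 kips/bolt; interior L_c = 3.4375 − 1.125 = 2.3125, R_n = 58.5 kips/bolt. φR_n = 0.75 × (3×40.219 + 6×58.5) = 353.7 kips.
Tension yield (gross): A_g = 16.25×0.375 = 6.0938 in². φR_n = 0.90 × 50 × 6.0938 = 274.2 kips.
Governing: min(286.3, 353.7, 274.2) = 274.2 kips → gross-section yield.

274.2 kips (gross-section yield governs)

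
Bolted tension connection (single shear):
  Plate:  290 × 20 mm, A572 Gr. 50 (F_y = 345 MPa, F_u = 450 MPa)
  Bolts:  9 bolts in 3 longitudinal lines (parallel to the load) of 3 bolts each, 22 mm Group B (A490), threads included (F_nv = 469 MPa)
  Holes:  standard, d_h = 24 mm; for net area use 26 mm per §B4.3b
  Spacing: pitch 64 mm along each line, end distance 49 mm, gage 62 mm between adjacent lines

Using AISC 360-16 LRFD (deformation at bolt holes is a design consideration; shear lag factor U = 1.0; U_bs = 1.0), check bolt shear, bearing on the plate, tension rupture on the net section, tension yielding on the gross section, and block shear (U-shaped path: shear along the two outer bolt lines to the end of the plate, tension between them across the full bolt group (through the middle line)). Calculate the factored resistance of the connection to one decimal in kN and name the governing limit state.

Bolt shear: A_b = π(22)²/4 = 380.13 mm². φR_n = 0.75 × 469 × 380.13 × 9 × 1 = 1203.4 kN.
Bearing (20 mm plate, F_u = 450 MPa): end bolts L_c = 49 − 24/2 = 37, R_n = min(1.2×37×20×450, 2.4×22×20×450) = 399.6 kN/bolt; interior L_c = 64 − 24 = 40, R_n = 432 kN/bolt. φR_n = 0.75 × (3×399.6 + 6×432) = 2843.1 kN.
Tension rupture (net): A_n = (290 − 3×26)×20 = 4240 mm² (U = 1.0, A_e = A_n). φR_n = 0.75 × 450 × 4240 = 1431.0 kN.
Tension yield (gross): A_g = 290×20 = 5800 mm². φR_n = 0.90 × 345 × 5800 = 1800.9 kN.
Block shear: shear path 2×[49+2×64] = 2×177 mm, A_gv = 7080, A_nv = 2×(177 − 2.5×26)×20 = 4480 mm²; tension across gage: (124 − 2×26)×20 = 1440 mm². R_n = min(0.6×450×4480, 0.6×345×7080) + 1.0×450×1440 = min(1209.6, 1465.6) + 648 = 1857.6 kN. φR_n = 0.75 × 1857.6 = 1393.2 kN.
Governing: min(1203.4, 2843.1, 1431.0, 1800.9, 1393.2) = 1203.4 kN → bolt shear.

1203.4 kN (bolt shear governs)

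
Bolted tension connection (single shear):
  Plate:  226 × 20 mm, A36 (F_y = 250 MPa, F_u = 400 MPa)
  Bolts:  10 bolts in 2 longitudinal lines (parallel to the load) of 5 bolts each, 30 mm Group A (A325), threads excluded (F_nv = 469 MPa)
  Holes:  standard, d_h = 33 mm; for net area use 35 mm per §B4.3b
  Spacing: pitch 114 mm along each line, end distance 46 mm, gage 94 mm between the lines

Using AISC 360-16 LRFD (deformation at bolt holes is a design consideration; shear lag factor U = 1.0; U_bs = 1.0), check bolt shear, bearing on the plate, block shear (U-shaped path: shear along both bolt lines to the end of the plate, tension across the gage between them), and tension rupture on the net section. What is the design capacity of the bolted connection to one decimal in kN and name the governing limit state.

936.0 kN (net-section rupture governs)

Bolt shear: A_b = π(30)²/4 = 706.86 mm². φR_n = 0.75 × 469 × 706.86 × 10 × 1 = 2486.4 kN.
Bearing (20 mm plate, F_u = 400 MPa): end bolts L_c = 46 − 33/2 = 29.5, R_n = min(1.2×29.5×20×400, 2.4×30×20×400) = 283.2 kN/bolt; interior L_c = 114 − 33 = 81, R_n = 576 kN/bolt. φR_n = 0.75 × (2×283.2 + 8×576) = 3880.8 kN.
Block shear: shear path 2×[46+4×114] = 2×502 mm, A_gv = 20080, A_nv = 2×(502 − 4.5×35)×20 = 13780 mm²; tension across gage: (94 − 1×35)×20 = 1180 mm². R_n = min(0.6×400×13780, 0.6×250×20080) + 1.0×400×1180 = min(3307.2, 3012) + 472 = 3484 kN. φR_n = 0.75 × 3484 = 2613.0 kN.
Tension rupture (net): A_n = (226 − 2×35)×20 = 3120 mm² (U = 1.0, A_e = A_n). φR_n = 0.75 × 400 × 3120 = 936.0 kN.
Governing: min(2486.4, 3880.8, 2613.0, 936.0) = 936.0 kN → net-section rupture.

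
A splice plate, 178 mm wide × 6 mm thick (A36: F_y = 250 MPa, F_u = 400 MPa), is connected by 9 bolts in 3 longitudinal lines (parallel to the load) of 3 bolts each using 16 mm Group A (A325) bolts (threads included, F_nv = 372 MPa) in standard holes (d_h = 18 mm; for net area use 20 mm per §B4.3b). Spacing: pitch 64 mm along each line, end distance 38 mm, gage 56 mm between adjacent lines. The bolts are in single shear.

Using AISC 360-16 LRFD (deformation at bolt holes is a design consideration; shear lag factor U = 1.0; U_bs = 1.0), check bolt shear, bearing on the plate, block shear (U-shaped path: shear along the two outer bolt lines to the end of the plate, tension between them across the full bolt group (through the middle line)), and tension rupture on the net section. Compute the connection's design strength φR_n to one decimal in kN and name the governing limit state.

Bolt shear: A_b = π(16)²/4 = 201.06 mm². φR_n = 0.75 × 372 × 201.06 × 9 × 1 = 504.9 kN.
Bearing (6 mm plate, F_u = 400 MPa): end bolts L_c = 38 − 18/2 = 29, R_n = min(1.2×29×6×400, 2.4×16×6×400) = 83.52 kN/bolt; interior L_c = 64 − 18 = 46, R_n = 92.16 kN/bolt. φR_n = 0.75 × (3×83.52 + 6×92.16) = 602.6 kN.
Block shear: shear path 2×[38+2×64] = 2×166 mm, A_gv = 1992, A_nv = 2×(166 − 2.5×20)×6 = 1392 mm²; tension across gage: (112 − 2×20)×6 = 432 mm². R_n = min(0.6×400×1392, 0.6×250×1992) + 1.0×400×432 = min(334.08, 298.8) + 172.8 = 471.6 kN. φR_n = 0.75 × 471.6 = 353.7 kN.
Tension rupture (net): A_n = (178 − 3×20)×6 = 708 mm² (U = 1.0, A_e = A_n). φR_n = 0.75 × 400 × 708 = 212.4 kN.
Governing: min(504.9, 602.6, 353.7, 212.4) = 212.4 kN → net-section rupture.

212.4 kN (net-section rupture governs)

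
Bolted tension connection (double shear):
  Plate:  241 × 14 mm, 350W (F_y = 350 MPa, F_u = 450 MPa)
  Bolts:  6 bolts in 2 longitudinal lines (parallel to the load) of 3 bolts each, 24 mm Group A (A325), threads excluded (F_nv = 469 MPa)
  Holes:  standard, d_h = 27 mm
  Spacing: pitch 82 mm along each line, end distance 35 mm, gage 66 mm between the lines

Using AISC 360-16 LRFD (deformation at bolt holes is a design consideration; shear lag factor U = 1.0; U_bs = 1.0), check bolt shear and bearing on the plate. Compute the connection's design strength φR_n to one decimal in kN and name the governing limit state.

Bolt shear: A_b = π(24)²/4 = 452.39 mm². φR_n = 0.75 × 469 × 452.39 × 6 × 2 = 1909.5 kN.
Bearing (14 mm plate, F_u = 450 MPa): end bolts L_c = 35 − 27/2 = 21.5, R_n = min(1.2×21.5×14×450, 2.4×24×14×450) = 162.54 kN/bolt; interior L_c = 82 − 27 = 55, R_n = 362.88 kN/bolt. φR_n = 0.75 × (2×162.54 + 4×362.88) = 1332.5 kN.
Governing: min(1909.5, 1332.5) = 1332.5 kN → bearing.

1332.5 kN (bearing governs)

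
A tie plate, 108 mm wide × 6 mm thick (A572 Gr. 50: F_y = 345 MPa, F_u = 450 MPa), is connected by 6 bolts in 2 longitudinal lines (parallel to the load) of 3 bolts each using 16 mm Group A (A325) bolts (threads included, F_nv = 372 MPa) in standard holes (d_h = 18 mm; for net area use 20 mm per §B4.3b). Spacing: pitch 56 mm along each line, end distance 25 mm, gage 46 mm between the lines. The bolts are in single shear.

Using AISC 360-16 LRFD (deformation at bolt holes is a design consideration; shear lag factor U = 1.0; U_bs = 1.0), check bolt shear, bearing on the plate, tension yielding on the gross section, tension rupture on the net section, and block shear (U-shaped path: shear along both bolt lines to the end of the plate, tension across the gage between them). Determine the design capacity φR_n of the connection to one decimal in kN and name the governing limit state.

Bolt shear: A_b = π(16)²/4 = 201.06 mm². φR_n = 0.75 × 372 × 201.06 × 6 × 1 = 336.6 kN.
Bearing (6 mm plate, F_u = 450 MPa): end bolts L_c = 25 − 18/2 = 16, R_n = min(1.2×16×6×450, 2.4×16×6×450) = 51.84 kN/bolt; interior L_c = 56 − 18 = 38, R_n = 103.68 kN/bolt. φR_n = 0.75 × (2×51.84 + 4×103.68) = 388.8 kN.
Tension yield (gross): A_g = 108×6 = 648 mm². φR_n = 0.90 × 345 × 648 = 201.2 kN.
Tension rupture (net): A_n = (108 − 2×20)×6 = 408 mm² (U = 1.0, A_e = A_n). φR_n = 0.75 × 450 × 408 = 137.7 kN.
Block shear: shear path 2×[25+2×56] = 2×137 mm, A_gv = 1644, A_nv = 2×(137 − 2.5×20)×6 = 1044 mm²; tension across gage: (46 − 1×20)×6 = 156 mm². R_n = min(0.6×450×1044, 0.6×345×1644) + 1.0×450×156 = min(281.88, 340.31) + 70.2 = 352.08 kN. φR_n = 0.75 × 352.08 = 264.1 kN.
Governing: min(336.6, 388.8, 201.2, 137.7, 264.1) = 137.7 kN → net-section rupture.

137.7 kN (net-section rupture governs)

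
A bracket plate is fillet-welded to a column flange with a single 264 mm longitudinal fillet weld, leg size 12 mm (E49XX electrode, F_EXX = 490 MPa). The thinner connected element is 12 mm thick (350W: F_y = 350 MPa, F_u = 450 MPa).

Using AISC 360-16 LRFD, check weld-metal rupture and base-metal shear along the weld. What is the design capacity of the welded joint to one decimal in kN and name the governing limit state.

493.9 kN (weld metal governs)

Weld metal: throat = 0.707×12 = 8.484 mm, L = 264 mm. φR_n = 0.75 × 0.6 × 490 × 8.484 × 264 = 493.9 kN.
Base metal shear (12 mm plate): yield φR_n = 1.0×0.6×350×12×264 = 665.3 kN; rupture φR_n = 0.75×0.6×450×12×264 = 641.5 kN; take 641.5 kN (rupture).
Governing: min(493.9, 641.5) = 493.9 kN → weld metal.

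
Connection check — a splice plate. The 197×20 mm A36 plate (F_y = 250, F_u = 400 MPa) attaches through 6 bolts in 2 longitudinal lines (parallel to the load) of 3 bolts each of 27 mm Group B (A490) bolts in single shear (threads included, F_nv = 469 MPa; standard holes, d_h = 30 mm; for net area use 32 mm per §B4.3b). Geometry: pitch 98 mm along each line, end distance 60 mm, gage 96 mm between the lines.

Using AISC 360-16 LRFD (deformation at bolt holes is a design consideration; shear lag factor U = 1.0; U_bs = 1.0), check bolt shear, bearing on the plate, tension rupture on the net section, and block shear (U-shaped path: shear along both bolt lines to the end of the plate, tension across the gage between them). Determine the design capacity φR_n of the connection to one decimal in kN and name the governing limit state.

798.0 kN (net-section rupture governs)

Bolt shear: A_b = π(27)²/4 = 572.56 mm². φR_n = 0.75 × 469 × 572.56 × 6 × 1 = 1208.4 kN.
Bearing (20 mm plate, F_u = 400 MPa): end bolts L_c = 60 − 30/2 = 45, R_n = min(1.2×45×20×400, 2.4×27×20×400) = 432 kN/bolt; interior L_c = 98 − 30 = 68, R_n = 518.4 kN/bolt. φR_n = 0.75 × (2×432 + 4×518.4) = 2203.2 kN.
Tension rupture (net): A_n = (197 − 2×32)×20 = 2660 mm² (U = 1.0, A_e = A_n). φR_n = 0.75 × 400 × 2660 = 798.0 kN.
Block shear: shear path 2×[60+2×98] = 2×256 mm, A_gv = 10240, A_nv = 2×(256 − 2.5×32)×20 = 7040 mm²; tension across gage: (96 − 1×32)×20 = 1280 mm². R_n = min(0.6×400×7040, 0.6×250×10240) + 1.0×400×1280 = min(1689.6, 1536) + 512 = 2048 kN. φR_n = 0.75 × 2048 = 1536.0 kN.
Governing: min(1208.4, 2203.2, 798.0, 1536.0) = 798.0 kN → net-section rupture.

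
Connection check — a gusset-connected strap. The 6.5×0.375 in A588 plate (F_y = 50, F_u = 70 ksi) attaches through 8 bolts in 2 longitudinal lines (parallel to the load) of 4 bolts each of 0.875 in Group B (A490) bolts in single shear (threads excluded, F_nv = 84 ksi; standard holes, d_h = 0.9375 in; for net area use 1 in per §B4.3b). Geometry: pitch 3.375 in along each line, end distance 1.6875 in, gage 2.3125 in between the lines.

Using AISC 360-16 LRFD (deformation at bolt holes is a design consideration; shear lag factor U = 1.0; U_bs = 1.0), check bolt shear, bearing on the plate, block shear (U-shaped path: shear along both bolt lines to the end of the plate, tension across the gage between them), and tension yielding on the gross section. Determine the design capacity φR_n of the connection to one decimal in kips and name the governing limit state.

Bolt shear: A_b = π(0.875)²/4 = 0.60132 in². φR_n = 0.75 × 84 × 0.60132 × 8 × 1 = 303.1 kips.
Bearing (0.375 in plate, F_u = 70 ksi): end bolts L_c = 1.6875 − 0.9375/2 = 1.21875, R_n = min(1.2×1.21875×0.375×70, 2.4×0.875×0.375×70) = 38.391 kips/bolt; interior L_c = 3.375 − 0.9375 = 2.4375, R_n = 55.125 kips/bolt. φR_n = 0.75 × (2×38.391 + 6×55.125) = 305.6 kips.
Block shear: shear path 2×[1.6875+3×3.375] = 2×11.8125 in, A_gv = 8.8594, A_nv = 2×(11.8125 − 3.5×1)×0.375 = 6.2344 in²; tension across gage: (2.3125 − 1×1)×0.375 = 0.49219 in². R_n = min(0.6×70×6.2344, 0.6×50×8.8594) + 1.0×70×0.49219 = min(261.84, 265.78) + 34.453 = 296.29 kips. φR_n = 0.75 × 296.29 = 222.2 kips.
Tension yield (gross): A_g = 6.5×0.375 = 2.4375 in². φR_n = 0.90 × 50 × 2.4375 = 109.7 kips.
Governing: min(303.1, 305.6, 222.2, 109.7) = 109.7 kips → gross-section yield.

109.7 kips (gross-section yield governs)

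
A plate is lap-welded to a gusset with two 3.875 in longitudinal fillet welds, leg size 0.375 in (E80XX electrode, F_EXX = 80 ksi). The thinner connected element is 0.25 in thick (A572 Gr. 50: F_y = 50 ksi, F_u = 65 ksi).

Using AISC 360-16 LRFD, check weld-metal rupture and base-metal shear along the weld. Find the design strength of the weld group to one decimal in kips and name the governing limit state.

Weld metal: throat = 0.707×0.375 = 0.26513 in, L = 2×3.875 = 7.75 in. φR_n = 0.75 × 0.6 × 80 × 0.26513 × 7.75 = 74.0 kips.
Base metal shear (0.25 in plate): yield φR_n = 1.0×0.6×50×0.25×7.75 = 58.1 kips; rupture φR_n = 0.75×0.6×65×0.25×7.75 = 56.7 kips; take 56.7 kips (rupture).
Governing: min(74.0, 56.7) = 56.7 kips → base-metal shear.

56.7 kips (base-metal shear governs)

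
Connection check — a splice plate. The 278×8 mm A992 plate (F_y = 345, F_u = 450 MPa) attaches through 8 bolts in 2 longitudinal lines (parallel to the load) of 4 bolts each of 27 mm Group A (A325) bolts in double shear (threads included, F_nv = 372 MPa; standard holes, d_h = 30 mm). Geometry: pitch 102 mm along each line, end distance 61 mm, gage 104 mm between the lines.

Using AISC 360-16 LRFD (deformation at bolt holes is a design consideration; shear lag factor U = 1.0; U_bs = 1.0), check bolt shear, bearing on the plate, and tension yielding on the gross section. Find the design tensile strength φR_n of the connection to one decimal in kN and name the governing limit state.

Bolt shear: A_b = π(27)²/4 = 572.56 mm². φR_n = 0.75 × 372 × 572.56 × 8 × 2 = 2555.9 kN.
Bearing (8 mm plate, F_u = 450 MPa): end bolts L_c = 61 − 30/2 = 46, R_n = min(1.2×46×8×450, 2.4×27×8×450) = 198.72 kN/bolt; interior L_c = 102 − 30 = 72, R_n = 233.28 kN/bolt. φR_n = 0.75 × (2×198.72 + 6×233.28) = 1347.8 kN.
Tension yield (gross): A_g = 278×8 = 2224 mm². φR_n = 0.90 × 345 × 2224 = 690.6 kN.
Governing: min(2555.9, 1347.8, 690.6) = 690.6 kN → gross-section yield.

690.6 kN (gross-section yield governs)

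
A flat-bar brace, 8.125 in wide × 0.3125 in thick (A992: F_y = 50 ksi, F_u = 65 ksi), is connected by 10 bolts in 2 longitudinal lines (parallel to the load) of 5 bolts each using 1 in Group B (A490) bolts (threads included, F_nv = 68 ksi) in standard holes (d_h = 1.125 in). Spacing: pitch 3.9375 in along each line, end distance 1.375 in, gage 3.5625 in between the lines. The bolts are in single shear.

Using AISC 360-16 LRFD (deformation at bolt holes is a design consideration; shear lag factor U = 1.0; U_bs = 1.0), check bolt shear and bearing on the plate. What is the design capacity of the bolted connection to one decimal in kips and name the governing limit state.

Bolt shear: A_b = π(1)²/4 = 0.7854 in². φR_n = 0.75 × 68 × 0.7854 × 10 × 1 = 400.6 kips.
Bearing (0.3125 in plate, F_u = 65 ksi): end bolts L_c = 1.375 − 1.125/2 = 0.8125, R_n = min(1.2×0.8125×0.3125×65, 2.4×1×0.3125×65) = 19.805 kips/bolt; interior L_c = 3.9375 − 1.125 = 2.8125, R_n = 48.75 kips/bolt. φR_n = 0.75 × (2×19.805 + 8×48.75) = 322.2 kips.
Governing: min(400.6, 322.2) = 322.2 kips → bearing.

322.2 kips (bearing governs)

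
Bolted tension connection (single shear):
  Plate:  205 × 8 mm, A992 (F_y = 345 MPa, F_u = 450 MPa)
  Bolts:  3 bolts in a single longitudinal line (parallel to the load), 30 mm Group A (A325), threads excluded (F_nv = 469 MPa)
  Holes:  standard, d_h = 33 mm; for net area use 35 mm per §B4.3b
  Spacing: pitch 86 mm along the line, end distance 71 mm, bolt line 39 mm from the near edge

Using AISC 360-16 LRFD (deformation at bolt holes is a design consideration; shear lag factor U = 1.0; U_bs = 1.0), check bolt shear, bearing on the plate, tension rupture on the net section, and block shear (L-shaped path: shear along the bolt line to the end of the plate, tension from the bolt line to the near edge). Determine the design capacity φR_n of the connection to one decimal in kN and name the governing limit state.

310.0 kN (block shear governs)

Bolt shear: A_b = π(30)²/4 = 706.86 mm². φR_n = 0.75 × 469 × 706.86 × 3 × 1 = 745.9 kN.
Bearing (8 mm plate, F_u = 450 MPa): end bolts L_c = 71 − 33/2 = 54.5, R_n = min(1.2×54.5×8×450, 2.4×30×8×450) = 235.44 kN/bolt; interior L_c = 86 − 33 = 53, R_n = 228.96 kN/bolt. φR_n = 0.75 × (1×235.44 + 2×228.96) = 520.0 kN.
Tension rupture (net): A_n = (205 − 1×35)×8 = 1360 mm² (U = 1.0, A_e = A_n). φR_n = 0.75 × 450 × 1360 = 459.0 kN.
Block shear: shear path 1×[71+2×86] = 1×243 mm, A_gv = 1944, A_nv = 1×(243 − 2.5×35)×8 = 1244 mm²; tension to near edge: (39 − 0.5×35)×8 = 172 mm². R_n = min(0.6×450×1244, 0.6×345×1944) + 1.0×450×172 = min(335.88, 402.41) + 77.4 = 413.28 kN. φR_n = 0.75 × 413.28 = 310.0 kN.
Governing: min(745.9, 520.0, 459.0, 310.0) = 310.0 kN → block shear.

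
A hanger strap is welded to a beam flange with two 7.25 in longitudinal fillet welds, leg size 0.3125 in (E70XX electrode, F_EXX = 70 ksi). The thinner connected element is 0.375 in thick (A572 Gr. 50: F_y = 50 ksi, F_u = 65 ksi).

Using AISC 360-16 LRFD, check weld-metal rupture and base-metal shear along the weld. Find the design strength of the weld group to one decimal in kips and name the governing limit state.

Weld metal: throat = 0.707×0.3125 = 0.22094 in, L = 2×7.25 = 14.5 in. φR_n = 0.75 × 0.6 × 70 × 0.22094 × 14.5 = 100.9 kips.
Base metal shear (0.375 in plate): yield φR_n = 1.0×0.6×50×0.375×14.5 = 163.1 kips; rupture φR_n = 0.75×0.6×65×0.375×14.5 = 159.0 kips; take 159.0 kips (rupture).
Governing: min(100.9, 159.0) = 100.9 kips → weld metal.

100.9 kips (weld metal governs)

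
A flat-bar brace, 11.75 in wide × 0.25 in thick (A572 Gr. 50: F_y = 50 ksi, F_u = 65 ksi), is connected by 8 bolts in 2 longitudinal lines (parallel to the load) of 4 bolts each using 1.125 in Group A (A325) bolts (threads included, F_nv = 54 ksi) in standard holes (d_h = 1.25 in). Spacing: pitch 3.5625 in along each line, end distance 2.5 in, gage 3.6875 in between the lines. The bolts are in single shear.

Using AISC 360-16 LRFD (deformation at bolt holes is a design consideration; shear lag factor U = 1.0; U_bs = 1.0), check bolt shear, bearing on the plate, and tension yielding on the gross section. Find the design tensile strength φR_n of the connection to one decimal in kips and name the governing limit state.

Bolt shear: A_b = π(1.125)²/4 = 0.99402 in². φR_n = 0.75 × 54 × 0.99402 × 8 × 1 = 322.1 kips.
Bearing (0.25 in plate, F_u = 65 ksi): end bolts L_c = 2.5 − 1.25/2 = 1.875, R_n = min(1.2×1.875×0.25×65, 2.4×1.125×0.25×65) = 36.563 kips/bolt; interior L_c = 3.5625 − 1.25 = 2.3125, R_n = 43.875 kips/bolt. φR_n = 0.75 × (2×36.563 + 6×43.875) = 252.3 kips.
Tension yield (gross): A_g = 11.75×0.25 = 2.9375 in². φR_n = 0.90 × 50 × 2.9375 = 132.2 kips.
Governing: min(322.1, 252.3, 132.2) = 132.2 kips → gross-section yield.

132.2 kips (gross-section yield governs)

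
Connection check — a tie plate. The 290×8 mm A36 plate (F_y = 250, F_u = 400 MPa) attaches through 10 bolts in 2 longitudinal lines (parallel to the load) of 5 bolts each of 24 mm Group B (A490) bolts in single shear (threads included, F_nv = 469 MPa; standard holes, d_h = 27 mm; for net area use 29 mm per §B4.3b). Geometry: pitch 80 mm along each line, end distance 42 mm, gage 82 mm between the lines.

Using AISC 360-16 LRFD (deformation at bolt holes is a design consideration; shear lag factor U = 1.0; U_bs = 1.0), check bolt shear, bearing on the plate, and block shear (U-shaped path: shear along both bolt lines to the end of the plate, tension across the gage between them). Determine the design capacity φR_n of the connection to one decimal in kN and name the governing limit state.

Bolt shear: A_b = π(24)²/4 = 452.39 mm². φR_n = 0.75 × 469 × 452.39 × 10 × 1 = 1591.3 kN.
Bearing (8 mm plate, F_u = 400 MPa): end bolts L_c = 42 − 27/2 = 28.5, R_n = min(1.2×28.5×8×400, 2.4×24×8×400) = 109.44 kN/bolt; interior L_c = 80 − 27 = 53, R_n = 184.32 kN/bolt. φR_n = 0.75 × (2×109.44 + 8×184.32) = 1270.1 kN.
Block shear: shear path 2×[42+4×80] = 2×362 mm, A_gv = 5792, A_nv = 2×(362 − 4.5×29)×8 = 3704 mm²; tension across gage: (82 − 1×29)×8 = 424 mm². R_n = min(0.6×400×3704, 0.6×250×5792) + 1.0×400×424 = min(888.96, 868.8) + 169.6 = 1038.4 kN. φR_n = 0.75 × 1038.4 = 778.8 kN.
Governing: min(1591.3, 1270.1, 778.8) = 778.8 kN → block shear.

778.8 kN (block shear governs)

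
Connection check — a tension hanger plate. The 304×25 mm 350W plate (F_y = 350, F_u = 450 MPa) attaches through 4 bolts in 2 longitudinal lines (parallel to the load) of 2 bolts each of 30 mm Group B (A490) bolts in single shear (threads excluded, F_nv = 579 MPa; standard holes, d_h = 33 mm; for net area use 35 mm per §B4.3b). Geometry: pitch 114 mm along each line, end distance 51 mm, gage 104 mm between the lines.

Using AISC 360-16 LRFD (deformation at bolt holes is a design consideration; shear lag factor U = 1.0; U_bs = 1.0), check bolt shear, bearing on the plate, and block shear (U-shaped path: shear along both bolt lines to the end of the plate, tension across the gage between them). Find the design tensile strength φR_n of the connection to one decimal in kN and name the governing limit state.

Bolt shear: A_b = π(30)²/4 = 706.86 mm². φR_n = 0.75 × 579 × 706.86 × 4 × 1 = 1227.8 kN.
Bearing (25 mm plate, F_u = 450 MPa): end bolts L_c = 51 − 33/2 = 34.5, R_n = min(1.2×34.5×25×450, 2.4×30×25×450) = 465.75 kN/bolt; interior L_c = 114 − 33 = 81, R_n = 810 kN/bolt. φR_n = 0.75 × (2×465.75 + 2×810) = 1913.6 kN.
Block shear: shear path 2×[51+1×114] = 2×165 mm, A_gv = 8250, A_nv = 2×(165 − 1.5×35)×25 = 5625 mm²; tension across gage: (104 − 1×35)×25 = 1725 mm². R_n = min(0.6×450×5625, 0.6×350×8250) + 1.0×450×1725 = min(1518.8, 1732.5) + 776.25 = 2295.1 kN. φR_n = 0.75 × 2295.1 = 1721.3 kN.
Governing: min(1227.8, 1913.6, 1721.3) = 1227.8 kN → bolt shear.

1227.8 kN (bolt shear governs)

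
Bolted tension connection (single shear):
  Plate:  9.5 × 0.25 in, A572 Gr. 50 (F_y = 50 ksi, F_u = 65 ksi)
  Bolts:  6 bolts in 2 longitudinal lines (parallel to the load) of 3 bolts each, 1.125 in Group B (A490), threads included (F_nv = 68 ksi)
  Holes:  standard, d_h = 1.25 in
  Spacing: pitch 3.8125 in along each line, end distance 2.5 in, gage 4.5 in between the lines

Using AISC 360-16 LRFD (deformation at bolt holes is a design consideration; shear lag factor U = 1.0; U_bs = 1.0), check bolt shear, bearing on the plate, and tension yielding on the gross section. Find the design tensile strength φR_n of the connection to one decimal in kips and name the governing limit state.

Bolt shear: A_b = π(1.125)²/4 = 0.99402 in². φR_n = 0.75 × 68 × 0.99402 × 6 × 1 = 304.2 kips.
Bearing (0.25 in plate, F_u = 65 ksi): end bolts L_c = 2.5 − 1.25/2 = 1.875, R_n = min(1.2×1.875×0.25×65, 2.4×1.125×0.25×65) = 36.563 kips/bolt; interior L_c = 3.8125 − 1.25 = 2.5625, R_n = 43.875 kips/bolt. φR_n = 0.75 × (2×36.563 + 4×43.875) = 186.5 kips.
Tension yield (gross): A_g = 9.5×0.25 = 2.375 in². φR_n = 0.90 × 50 × 2.375 = 106.9 kips.
Governing: min(304.2, 186.5, 106.9) = 106.9 kips → gross-section yield.

106.9 kips (gross-section yield governs)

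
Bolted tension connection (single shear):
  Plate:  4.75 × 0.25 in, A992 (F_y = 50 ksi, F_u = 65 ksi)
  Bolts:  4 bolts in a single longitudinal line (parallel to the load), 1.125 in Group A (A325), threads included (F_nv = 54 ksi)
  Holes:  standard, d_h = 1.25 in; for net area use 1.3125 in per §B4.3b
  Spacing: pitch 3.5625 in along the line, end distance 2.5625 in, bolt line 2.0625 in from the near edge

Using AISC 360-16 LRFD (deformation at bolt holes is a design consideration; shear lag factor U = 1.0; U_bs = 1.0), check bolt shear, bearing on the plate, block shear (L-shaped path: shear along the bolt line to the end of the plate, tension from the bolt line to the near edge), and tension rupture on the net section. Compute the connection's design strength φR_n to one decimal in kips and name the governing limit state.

Bolt shear: A_b = π(1.125)²/4 = 0.99402 in². φR_n = 0.75 × 54 × 0.99402 × 4 × 1 = 161.0 kips.
Bearing (0.25 in plate, F_u = 65 ksi): end bolts L_c = 2.5625 − 1.25/2 = 1.9375, R_n = min(1.2×1.9375×0.25×65, 2.4×1.125×0.25×65) = 37.781 kips/bolt; interior L_c = 3.5625 − 1.25 = 2.3125, R_n = 43.875 kips/bolt. φR_n = 0.75 × (1×37.781 + 3×43.875) = 127.1 kips.
Block shear: shear path 1×[2.5625+3×3.5625] = 1×13.25 in, A_gv = 3.3125, A_nv = 1×(13.25 − 3.5×1.3125)×0.25 = 2.1641 in²; tension to near edge: (2.0625 − 0.5×1.3125)×0.25 = 0.35156 in². R_n = min(0.6×65×2.1641, 0.6×50×3.3125) + 1.0×65×0.35156 = min(84.4, 99.375) + 22.851 = 107.25 kips. φR_n = 0.75 × 107.25 = 80.4 kips.
Tension rupture (net): A_n = (4.75 − 1×1.3125)×0.25 = 0.85938 in² (U = 1.0, A_e = A_n). φR_n = 0.75 × 65 × 0.85938 = 41.9 kips.
Governing: min(161.0, 127.1, 80.4, 41.9) = 41.9 kips → net-section rupture.

41.9 kips (net-section rupture governs)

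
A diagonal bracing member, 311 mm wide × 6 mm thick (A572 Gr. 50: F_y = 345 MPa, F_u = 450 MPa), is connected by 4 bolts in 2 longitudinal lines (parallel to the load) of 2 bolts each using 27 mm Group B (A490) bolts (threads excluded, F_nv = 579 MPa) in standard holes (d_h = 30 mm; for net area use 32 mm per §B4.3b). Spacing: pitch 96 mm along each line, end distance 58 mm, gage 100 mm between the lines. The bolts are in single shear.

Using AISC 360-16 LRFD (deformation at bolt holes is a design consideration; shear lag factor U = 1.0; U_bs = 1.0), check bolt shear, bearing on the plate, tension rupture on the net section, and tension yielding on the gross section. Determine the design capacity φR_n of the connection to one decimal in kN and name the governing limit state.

Bolt shear: A_b = π(27)²/4 = 572.56 mm². φR_n = 0.75 × 579 × 572.56 × 4 × 1 = 994.5 kN.
Bearing (6 mm plate, F_u = 450 MPa): end bolts L_c = 58 − 30/2 = 43, R_n = min(1.2×43×6×450, 2.4×27×6×450) = 139.32 kN/bolt; interior L_c = 96 − 30 = 66, R_n = 174.96 kN/bolt. φR_n = 0.75 × (2×139.32 + 2×174.96) = 471.4 kN.
Tension rupture (net): A_n = (311 − 2×32)×6 = 1482 mm² (U = 1.0, A_e = A_n). φR_n = 0.75 × 450 × 1482 = 500.2 kN.
Tension yield (gross): A_g = 311×6 = 1866 mm². φR_n = 0.90 × 345 × 1866 = 579.4 kN.
Governing: min(994.5, 471.4, 500.2, 579.4) = 471.4 kN → bearing.

471.4 kN (bearing governs)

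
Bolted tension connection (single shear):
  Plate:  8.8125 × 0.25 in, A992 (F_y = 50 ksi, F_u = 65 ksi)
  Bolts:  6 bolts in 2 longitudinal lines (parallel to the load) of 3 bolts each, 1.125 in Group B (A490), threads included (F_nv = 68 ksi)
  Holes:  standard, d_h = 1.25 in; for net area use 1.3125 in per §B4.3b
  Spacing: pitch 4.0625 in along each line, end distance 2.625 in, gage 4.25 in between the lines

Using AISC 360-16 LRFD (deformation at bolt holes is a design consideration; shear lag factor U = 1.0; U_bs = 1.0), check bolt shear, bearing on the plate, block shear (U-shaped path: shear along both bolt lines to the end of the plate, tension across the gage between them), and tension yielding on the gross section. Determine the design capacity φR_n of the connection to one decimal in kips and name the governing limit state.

Bolt shear: A_b = π(1.125)²/4 = 0.99402 in². φR_n = 0.75 × 68 × 0.99402 × 6 × 1 = 304.2 kips.
Bearing (0.25 in plate, F_u = 65 ksi): end bolts L_c = 2.625 − 1.25/2 = 2, R_n = min(1.2×2×0.25×65, 2.4×1.125×0.25×65) = 39 kips/bolt; interior L_c = 4.0625 − 1.25 = 2.8125, R_n = 43.875 kips/bolt. φR_n = 0.75 × (2×39 + 4×43.875) = 190.1 kips.
Block shear: shear path 2×[2.625+2×4.0625] = 2×10.75 in, A_gv = 5.375, A_nv = 2×(10.75 − 2.5×1.3125)×0.25 = 3.7344 in²; tension across gage: (4.25 − 1×1.3125)×0.25 = 0.73438 in². R_n = min(0.6×65×3.7344, 0.6×50×5.375) + 1.0×65×0.73438 = min(145.64, 161.25) + 47.735 = 193.38 kips. φR_n = 0.75 × 193.38 = 145.0 kips.
Tension yield (gross): A_g = 8.8125×0.25 = 2.2031 in². φR_n = 0.90 × 50 × 2.2031 = 99.1 kips.
Governing: min(304.2, 190.1, 145.0, 99.1) = 99.1 kips → gross-section yield.

99.1 kips (gross-section yield governs)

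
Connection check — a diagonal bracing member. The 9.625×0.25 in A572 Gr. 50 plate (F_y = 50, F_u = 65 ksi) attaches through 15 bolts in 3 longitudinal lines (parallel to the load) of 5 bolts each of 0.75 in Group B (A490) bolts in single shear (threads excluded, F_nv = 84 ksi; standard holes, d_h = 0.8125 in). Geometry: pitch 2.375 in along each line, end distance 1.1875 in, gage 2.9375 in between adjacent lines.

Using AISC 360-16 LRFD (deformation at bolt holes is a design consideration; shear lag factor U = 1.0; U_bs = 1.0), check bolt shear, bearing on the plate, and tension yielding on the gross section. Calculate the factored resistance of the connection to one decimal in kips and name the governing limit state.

108.3 kips (gross-section yield governs)

Bolt shear: A_b = π(0.75)²/4 = 0.44179 in². φR_n = 0.75 × 84 × 0.44179 × 15 × 1 = 417.5 kips.
Bearing (0.25 in plate, F_u = 65 ksi): end bolts L_c = 1.1875 − 0.8125/2 = 0.78125, R_n = min(1.2×0.78125×0.25×65, 2.4×0.75×0.25×65) = 15.234 kips/bolt; interior L_c = 2.375 − 0.8125 = 1.5625, R_n = 29.25 kips/bolt. φR_n = 0.75 × (3×15.234 + 12×29.25) = 297.5 kips.
Tension yield (gross): A_g = 9.625×0.25 = 2.4063 in². φR_n = 0.90 × 50 × 2.4063 = 108.3 kips.
Governing: min(417.5, 297.5, 108.3) = 108.3 kips → gross-section yield.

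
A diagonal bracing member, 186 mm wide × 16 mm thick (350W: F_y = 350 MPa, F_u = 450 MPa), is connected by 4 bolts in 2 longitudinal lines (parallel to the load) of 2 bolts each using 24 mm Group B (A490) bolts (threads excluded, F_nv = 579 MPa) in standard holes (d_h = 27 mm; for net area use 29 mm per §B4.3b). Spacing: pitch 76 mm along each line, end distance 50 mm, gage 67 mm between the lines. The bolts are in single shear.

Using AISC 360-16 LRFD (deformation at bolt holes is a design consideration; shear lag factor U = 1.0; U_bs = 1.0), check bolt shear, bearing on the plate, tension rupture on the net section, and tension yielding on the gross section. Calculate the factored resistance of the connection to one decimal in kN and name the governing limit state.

Bolt shear: A_b = π(24)²/4 = 452.39 mm². φR_n = 0.75 × 579 × 452.39 × 4 × 1 = 785.8 kN.
Bearing (16 mm plate, F_u = 450 MPa): end bolts L_c = 50 − 27/2 = 36.5, R_n = min(1.2×36.5×16×450, 2.4×24×16×450) = 315.36 kN/bolt; interior L_c = 76 − 27 = 49, R_n = 414.72 kN/bolt. φR_n = 0.75 × (2×315.36 + 2×414.72) = 1095.1 kN.
Tension rupture (net): A_n = (186 − 2×29)×16 = 2048 mm² (U = 1.0, A_e = A_n). φR_n = 0.75 × 450 × 2048 = 691.2 kN.
Tension yield (gross): A_g = 186×16 = 2976 mm². φR_n = 0.90 × 350 × 2976 = 937.4 kN.
Governing: min(785.8, 1095.1, 691.2, 937.4) = 691.2 kN → net-section rupture.

691.2 kN (net-section rupture governs)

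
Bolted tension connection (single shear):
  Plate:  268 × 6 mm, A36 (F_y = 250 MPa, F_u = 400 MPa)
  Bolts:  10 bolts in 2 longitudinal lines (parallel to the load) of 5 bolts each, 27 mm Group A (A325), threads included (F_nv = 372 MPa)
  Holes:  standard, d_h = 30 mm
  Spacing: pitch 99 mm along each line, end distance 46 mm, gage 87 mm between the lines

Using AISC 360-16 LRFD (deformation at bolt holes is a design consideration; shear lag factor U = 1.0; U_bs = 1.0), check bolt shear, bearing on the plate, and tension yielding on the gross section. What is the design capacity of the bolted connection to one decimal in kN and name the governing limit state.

361.8 kN (gross-section yield governs)

Bolt shear: A_b = π(27)²/4 = 572.56 mm². φR_n = 0.75 × 372 × 572.56 × 10 × 1 = 1597.4 kN.
Bearing (6 mm plate, F_u = 400 MPa): end bolts L_c = 46 − 30/2 = 31, R_n = min(1.2×31×6×400, 2.4×27×6×400) = 89.28 kN/bolt; interior L_c = 99 − 30 = 69, R_n = 155.52 kN/bolt. φR_n = 0.75 × (2×89.28 + 8×155.52) = 1067.0 kN.
Tension yield (gross): A_g = 268×6 = 1608 mm². φR_n = 0.90 × 250 × 1608 = 361.8 kN.
Governing: min(1597.4, 1067.0, 361.8) = 361.8 kN → gross-section yield.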